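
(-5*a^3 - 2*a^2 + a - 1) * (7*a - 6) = -35*a^4 + 16*a^3 + 19*a^2 - 13*a + 6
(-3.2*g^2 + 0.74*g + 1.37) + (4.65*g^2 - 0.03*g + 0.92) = 1.45*g^2 + 0.71*g + 2.29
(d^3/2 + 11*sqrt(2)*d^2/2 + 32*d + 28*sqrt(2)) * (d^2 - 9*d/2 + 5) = d^5/2 - 9*d^4/4 + 11*sqrt(2)*d^4/2 - 99*sqrt(2)*d^3/4 + 69*d^3/2 - 144*d^2 + 111*sqrt(2)*d^2/2 - 126*sqrt(2)*d + 160*d + 140*sqrt(2)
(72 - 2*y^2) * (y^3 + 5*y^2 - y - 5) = -2*y^5 - 10*y^4 + 74*y^3 + 370*y^2 - 72*y - 360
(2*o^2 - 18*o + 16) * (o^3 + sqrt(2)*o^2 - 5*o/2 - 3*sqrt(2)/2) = 2*o^5 - 18*o^4 + 2*sqrt(2)*o^4 - 18*sqrt(2)*o^3 + 11*o^3 + 13*sqrt(2)*o^2 + 45*o^2 - 40*o + 27*sqrt(2)*o - 24*sqrt(2)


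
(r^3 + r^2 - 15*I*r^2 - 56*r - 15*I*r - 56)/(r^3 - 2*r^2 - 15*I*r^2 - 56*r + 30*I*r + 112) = (r + 1)/(r - 2)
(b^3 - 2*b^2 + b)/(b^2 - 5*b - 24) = b*(-b^2 + 2*b - 1)/(-b^2 + 5*b + 24)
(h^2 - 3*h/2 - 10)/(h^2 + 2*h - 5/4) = 2*(h - 4)/(2*h - 1)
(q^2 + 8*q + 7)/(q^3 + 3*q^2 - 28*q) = (q + 1)/(q*(q - 4))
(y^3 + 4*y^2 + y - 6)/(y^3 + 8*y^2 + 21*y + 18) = (y - 1)/(y + 3)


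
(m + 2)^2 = m^2 + 4*m + 4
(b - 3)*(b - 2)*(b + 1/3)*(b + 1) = b^4 - 11*b^3/3 - b^2/3 + 19*b/3 + 2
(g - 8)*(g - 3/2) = g^2 - 19*g/2 + 12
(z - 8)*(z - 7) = z^2 - 15*z + 56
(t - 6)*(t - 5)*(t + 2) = t^3 - 9*t^2 + 8*t + 60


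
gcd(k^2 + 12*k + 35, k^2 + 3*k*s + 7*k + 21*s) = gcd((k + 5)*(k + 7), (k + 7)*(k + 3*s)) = k + 7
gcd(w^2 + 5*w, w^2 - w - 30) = w + 5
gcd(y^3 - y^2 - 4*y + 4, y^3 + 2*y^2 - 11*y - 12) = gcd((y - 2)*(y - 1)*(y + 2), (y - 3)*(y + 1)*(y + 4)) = 1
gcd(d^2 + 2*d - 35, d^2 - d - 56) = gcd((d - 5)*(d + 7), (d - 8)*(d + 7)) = d + 7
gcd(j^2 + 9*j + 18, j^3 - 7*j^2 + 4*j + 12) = 1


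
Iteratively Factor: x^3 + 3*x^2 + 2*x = (x + 1)*(x^2 + 2*x) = x*(x + 1)*(x + 2)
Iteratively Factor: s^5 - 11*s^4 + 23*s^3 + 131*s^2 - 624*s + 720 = (s - 5)*(s^4 - 6*s^3 - 7*s^2 + 96*s - 144) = (s - 5)*(s - 3)*(s^3 - 3*s^2 - 16*s + 48) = (s - 5)*(s - 4)*(s - 3)*(s^2 + s - 12) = (s - 5)*(s - 4)*(s - 3)^2*(s + 4)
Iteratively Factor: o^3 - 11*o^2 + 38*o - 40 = (o - 5)*(o^2 - 6*o + 8) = (o - 5)*(o - 4)*(o - 2)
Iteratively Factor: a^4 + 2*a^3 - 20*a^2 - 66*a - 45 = (a - 5)*(a^3 + 7*a^2 + 15*a + 9) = (a - 5)*(a + 1)*(a^2 + 6*a + 9) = (a - 5)*(a + 1)*(a + 3)*(a + 3)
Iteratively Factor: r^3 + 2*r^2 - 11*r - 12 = (r - 3)*(r^2 + 5*r + 4) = (r - 3)*(r + 4)*(r + 1)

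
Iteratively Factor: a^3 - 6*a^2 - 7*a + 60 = (a - 4)*(a^2 - 2*a - 15) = (a - 5)*(a - 4)*(a + 3)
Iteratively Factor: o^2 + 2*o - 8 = (o - 2)*(o + 4)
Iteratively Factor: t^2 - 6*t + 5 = (t - 1)*(t - 5)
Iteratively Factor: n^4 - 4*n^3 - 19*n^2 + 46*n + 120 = (n - 5)*(n^3 + n^2 - 14*n - 24) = (n - 5)*(n + 3)*(n^2 - 2*n - 8) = (n - 5)*(n - 4)*(n + 3)*(n + 2)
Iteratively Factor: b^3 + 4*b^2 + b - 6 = (b + 2)*(b^2 + 2*b - 3) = (b - 1)*(b + 2)*(b + 3)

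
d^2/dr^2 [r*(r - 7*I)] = 2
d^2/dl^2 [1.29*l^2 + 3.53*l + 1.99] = 2.58000000000000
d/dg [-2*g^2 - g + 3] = -4*g - 1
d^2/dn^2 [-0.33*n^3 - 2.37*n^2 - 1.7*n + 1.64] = -1.98*n - 4.74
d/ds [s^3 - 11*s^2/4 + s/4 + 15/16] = 3*s^2 - 11*s/2 + 1/4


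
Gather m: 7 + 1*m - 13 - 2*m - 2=-m - 8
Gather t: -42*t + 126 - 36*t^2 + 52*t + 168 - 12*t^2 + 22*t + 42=-48*t^2 + 32*t + 336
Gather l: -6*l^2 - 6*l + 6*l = -6*l^2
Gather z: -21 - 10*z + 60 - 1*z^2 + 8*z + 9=-z^2 - 2*z + 48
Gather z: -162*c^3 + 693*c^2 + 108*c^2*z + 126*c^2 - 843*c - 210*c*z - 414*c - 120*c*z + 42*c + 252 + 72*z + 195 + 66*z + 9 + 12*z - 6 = -162*c^3 + 819*c^2 - 1215*c + z*(108*c^2 - 330*c + 150) + 450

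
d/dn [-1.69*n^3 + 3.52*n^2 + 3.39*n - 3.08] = -5.07*n^2 + 7.04*n + 3.39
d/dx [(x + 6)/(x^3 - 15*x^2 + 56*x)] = (x*(x^2 - 15*x + 56) - (x + 6)*(3*x^2 - 30*x + 56))/(x^2*(x^2 - 15*x + 56)^2)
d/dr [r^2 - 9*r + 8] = 2*r - 9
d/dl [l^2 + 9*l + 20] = 2*l + 9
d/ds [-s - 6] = -1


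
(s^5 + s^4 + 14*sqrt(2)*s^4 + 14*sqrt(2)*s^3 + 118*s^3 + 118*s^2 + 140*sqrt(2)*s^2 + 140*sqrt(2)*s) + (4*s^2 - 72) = s^5 + s^4 + 14*sqrt(2)*s^4 + 14*sqrt(2)*s^3 + 118*s^3 + 122*s^2 + 140*sqrt(2)*s^2 + 140*sqrt(2)*s - 72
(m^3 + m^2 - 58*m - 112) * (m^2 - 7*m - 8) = m^5 - 6*m^4 - 73*m^3 + 286*m^2 + 1248*m + 896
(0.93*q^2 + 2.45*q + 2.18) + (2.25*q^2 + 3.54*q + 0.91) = 3.18*q^2 + 5.99*q + 3.09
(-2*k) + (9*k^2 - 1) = 9*k^2 - 2*k - 1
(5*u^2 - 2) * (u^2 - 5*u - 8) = 5*u^4 - 25*u^3 - 42*u^2 + 10*u + 16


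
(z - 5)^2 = z^2 - 10*z + 25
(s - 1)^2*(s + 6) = s^3 + 4*s^2 - 11*s + 6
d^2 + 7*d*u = d*(d + 7*u)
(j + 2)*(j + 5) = j^2 + 7*j + 10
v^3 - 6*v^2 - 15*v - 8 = (v - 8)*(v + 1)^2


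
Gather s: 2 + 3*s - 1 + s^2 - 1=s^2 + 3*s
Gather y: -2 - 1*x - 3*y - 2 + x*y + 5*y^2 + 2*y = -x + 5*y^2 + y*(x - 1) - 4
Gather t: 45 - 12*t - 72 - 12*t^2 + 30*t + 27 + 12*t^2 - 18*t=0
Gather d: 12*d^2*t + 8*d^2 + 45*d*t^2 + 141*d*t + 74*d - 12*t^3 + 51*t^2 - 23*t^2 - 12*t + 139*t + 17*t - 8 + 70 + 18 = d^2*(12*t + 8) + d*(45*t^2 + 141*t + 74) - 12*t^3 + 28*t^2 + 144*t + 80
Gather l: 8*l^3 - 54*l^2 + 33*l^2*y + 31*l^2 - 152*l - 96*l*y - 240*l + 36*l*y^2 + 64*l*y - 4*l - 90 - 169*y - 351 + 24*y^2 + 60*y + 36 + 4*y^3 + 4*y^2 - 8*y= 8*l^3 + l^2*(33*y - 23) + l*(36*y^2 - 32*y - 396) + 4*y^3 + 28*y^2 - 117*y - 405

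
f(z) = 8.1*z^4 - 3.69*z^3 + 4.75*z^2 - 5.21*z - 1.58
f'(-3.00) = -1008.14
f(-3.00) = 812.53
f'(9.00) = 22803.22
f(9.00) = 50790.37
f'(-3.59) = -1681.08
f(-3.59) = 1594.51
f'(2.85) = 681.98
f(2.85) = 471.13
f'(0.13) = -4.09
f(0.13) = -2.18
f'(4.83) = 3433.21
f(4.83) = 4076.61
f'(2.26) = 333.72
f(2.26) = 179.62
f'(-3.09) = -1096.18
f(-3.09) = 907.19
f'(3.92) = 1813.58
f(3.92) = 1741.34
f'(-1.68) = -206.04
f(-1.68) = 102.60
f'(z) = 32.4*z^3 - 11.07*z^2 + 9.5*z - 5.21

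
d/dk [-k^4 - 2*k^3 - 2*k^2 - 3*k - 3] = -4*k^3 - 6*k^2 - 4*k - 3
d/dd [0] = 0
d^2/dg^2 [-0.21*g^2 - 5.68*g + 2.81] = -0.420000000000000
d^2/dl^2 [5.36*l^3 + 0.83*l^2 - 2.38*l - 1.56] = 32.16*l + 1.66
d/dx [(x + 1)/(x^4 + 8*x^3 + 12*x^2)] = (x*(x^2 + 8*x + 12) - 4*(x + 1)*(x^2 + 6*x + 6))/(x^3*(x^2 + 8*x + 12)^2)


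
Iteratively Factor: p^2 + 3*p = (p + 3)*(p)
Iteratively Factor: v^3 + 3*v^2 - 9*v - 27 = (v + 3)*(v^2 - 9) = (v + 3)^2*(v - 3)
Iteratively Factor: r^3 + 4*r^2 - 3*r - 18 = (r + 3)*(r^2 + r - 6) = (r - 2)*(r + 3)*(r + 3)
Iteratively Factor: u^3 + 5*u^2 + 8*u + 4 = (u + 1)*(u^2 + 4*u + 4) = (u + 1)*(u + 2)*(u + 2)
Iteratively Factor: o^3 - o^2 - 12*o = (o - 4)*(o^2 + 3*o) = o*(o - 4)*(o + 3)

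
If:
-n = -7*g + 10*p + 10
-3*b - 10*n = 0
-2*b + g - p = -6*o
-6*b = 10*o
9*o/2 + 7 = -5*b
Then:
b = -70/23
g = -4171/69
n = 21/23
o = 42/23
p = -2995/69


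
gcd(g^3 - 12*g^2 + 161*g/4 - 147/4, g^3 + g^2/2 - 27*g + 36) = g - 3/2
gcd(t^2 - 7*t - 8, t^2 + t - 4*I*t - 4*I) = t + 1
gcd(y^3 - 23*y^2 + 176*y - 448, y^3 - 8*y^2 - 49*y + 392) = y^2 - 15*y + 56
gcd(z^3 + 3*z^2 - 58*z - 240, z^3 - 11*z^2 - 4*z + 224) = z - 8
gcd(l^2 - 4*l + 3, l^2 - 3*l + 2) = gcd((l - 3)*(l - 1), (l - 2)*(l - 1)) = l - 1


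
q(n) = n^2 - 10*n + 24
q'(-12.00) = -34.00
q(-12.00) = 288.00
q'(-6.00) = -22.00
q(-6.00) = 120.00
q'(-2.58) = -15.16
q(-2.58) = 56.46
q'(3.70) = -2.60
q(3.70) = 0.69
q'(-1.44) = -12.88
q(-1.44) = 40.47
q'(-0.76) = -11.52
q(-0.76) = 32.18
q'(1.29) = -7.42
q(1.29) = 12.76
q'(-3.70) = -17.40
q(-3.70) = 74.69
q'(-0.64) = -11.28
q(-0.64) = 30.81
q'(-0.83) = -11.66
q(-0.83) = 32.99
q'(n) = 2*n - 10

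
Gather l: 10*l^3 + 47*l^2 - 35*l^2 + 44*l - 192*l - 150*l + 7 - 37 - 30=10*l^3 + 12*l^2 - 298*l - 60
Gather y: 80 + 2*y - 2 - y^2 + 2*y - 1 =-y^2 + 4*y + 77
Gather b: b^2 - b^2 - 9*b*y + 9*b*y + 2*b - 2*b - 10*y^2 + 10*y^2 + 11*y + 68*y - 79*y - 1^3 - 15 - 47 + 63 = 0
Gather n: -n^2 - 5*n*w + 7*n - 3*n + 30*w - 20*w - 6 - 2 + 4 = -n^2 + n*(4 - 5*w) + 10*w - 4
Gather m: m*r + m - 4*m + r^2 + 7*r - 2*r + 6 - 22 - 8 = m*(r - 3) + r^2 + 5*r - 24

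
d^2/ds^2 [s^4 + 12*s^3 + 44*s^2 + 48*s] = 12*s^2 + 72*s + 88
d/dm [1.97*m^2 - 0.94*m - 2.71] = 3.94*m - 0.94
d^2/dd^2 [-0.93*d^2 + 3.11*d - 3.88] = -1.86000000000000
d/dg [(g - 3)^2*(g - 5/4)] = (g - 3)*(6*g - 11)/2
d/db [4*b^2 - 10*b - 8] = 8*b - 10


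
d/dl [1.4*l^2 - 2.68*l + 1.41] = 2.8*l - 2.68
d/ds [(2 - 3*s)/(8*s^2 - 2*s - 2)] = (12*s^2 - 16*s + 5)/(2*(16*s^4 - 8*s^3 - 7*s^2 + 2*s + 1))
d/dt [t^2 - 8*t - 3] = 2*t - 8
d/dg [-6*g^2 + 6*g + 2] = 6 - 12*g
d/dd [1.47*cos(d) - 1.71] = -1.47*sin(d)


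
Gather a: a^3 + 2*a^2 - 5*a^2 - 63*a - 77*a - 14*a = a^3 - 3*a^2 - 154*a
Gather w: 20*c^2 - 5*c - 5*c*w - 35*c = 20*c^2 - 5*c*w - 40*c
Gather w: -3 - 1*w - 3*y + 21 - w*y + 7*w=w*(6 - y) - 3*y + 18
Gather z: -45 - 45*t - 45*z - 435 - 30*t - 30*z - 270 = -75*t - 75*z - 750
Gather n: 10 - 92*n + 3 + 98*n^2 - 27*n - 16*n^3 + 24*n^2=-16*n^3 + 122*n^2 - 119*n + 13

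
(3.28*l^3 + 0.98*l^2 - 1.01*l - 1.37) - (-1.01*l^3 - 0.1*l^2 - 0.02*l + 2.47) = 4.29*l^3 + 1.08*l^2 - 0.99*l - 3.84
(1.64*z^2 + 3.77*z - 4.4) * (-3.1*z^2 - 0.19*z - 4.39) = -5.084*z^4 - 11.9986*z^3 + 5.7241*z^2 - 15.7143*z + 19.316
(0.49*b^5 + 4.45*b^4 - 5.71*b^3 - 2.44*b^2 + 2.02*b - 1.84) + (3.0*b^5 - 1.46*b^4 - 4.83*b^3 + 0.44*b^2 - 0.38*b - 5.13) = 3.49*b^5 + 2.99*b^4 - 10.54*b^3 - 2.0*b^2 + 1.64*b - 6.97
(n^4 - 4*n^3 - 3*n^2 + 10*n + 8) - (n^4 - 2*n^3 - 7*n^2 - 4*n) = -2*n^3 + 4*n^2 + 14*n + 8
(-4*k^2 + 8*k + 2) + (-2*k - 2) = -4*k^2 + 6*k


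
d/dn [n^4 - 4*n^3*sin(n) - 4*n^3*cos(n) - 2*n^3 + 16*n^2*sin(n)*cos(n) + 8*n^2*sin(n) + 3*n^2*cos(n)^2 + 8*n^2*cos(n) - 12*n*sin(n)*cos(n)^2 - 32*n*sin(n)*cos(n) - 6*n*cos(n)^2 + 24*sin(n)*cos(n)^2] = -4*sqrt(2)*n^3*cos(n + pi/4) + 4*n^3 - 20*n^2*sin(n) - 3*n^2*sin(2*n) - 4*n^2*cos(n) + 16*n^2*cos(2*n) - 6*n^2 + 16*n*sin(n) + 22*n*sin(2*n) + 13*n*cos(n) - 29*n*cos(2*n) - 9*n*cos(3*n) + 3*n - 3*sin(n) - 16*sin(2*n) - 3*sin(3*n) + 6*cos(n) - 3*cos(2*n) + 18*cos(3*n) - 3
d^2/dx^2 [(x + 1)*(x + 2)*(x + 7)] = 6*x + 20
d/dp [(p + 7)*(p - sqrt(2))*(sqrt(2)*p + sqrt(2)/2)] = 3*sqrt(2)*p^2 - 4*p + 15*sqrt(2)*p - 15 + 7*sqrt(2)/2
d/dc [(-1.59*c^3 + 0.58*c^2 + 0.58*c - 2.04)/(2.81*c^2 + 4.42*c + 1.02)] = (-4.4679*c^4 - 14.0556*c^3 - 3.9316*c^2 + 12.648*c + 9.6084)/(7.8961*c^4 + 24.8404*c^3 + 25.2688*c^2 + 9.0168*c + 1.0404)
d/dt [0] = 0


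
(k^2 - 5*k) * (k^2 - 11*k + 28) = k^4 - 16*k^3 + 83*k^2 - 140*k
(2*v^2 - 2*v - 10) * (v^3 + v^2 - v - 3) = 2*v^5 - 14*v^3 - 14*v^2 + 16*v + 30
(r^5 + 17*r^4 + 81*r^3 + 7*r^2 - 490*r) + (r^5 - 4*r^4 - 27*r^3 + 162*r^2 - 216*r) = 2*r^5 + 13*r^4 + 54*r^3 + 169*r^2 - 706*r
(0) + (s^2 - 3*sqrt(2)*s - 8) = s^2 - 3*sqrt(2)*s - 8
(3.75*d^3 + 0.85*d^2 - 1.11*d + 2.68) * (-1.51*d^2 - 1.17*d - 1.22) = -5.6625*d^5 - 5.671*d^4 - 3.8934*d^3 - 3.7851*d^2 - 1.7814*d - 3.2696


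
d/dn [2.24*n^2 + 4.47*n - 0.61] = 4.48*n + 4.47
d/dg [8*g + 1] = 8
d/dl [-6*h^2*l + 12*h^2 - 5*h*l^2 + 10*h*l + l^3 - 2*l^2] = -6*h^2 - 10*h*l + 10*h + 3*l^2 - 4*l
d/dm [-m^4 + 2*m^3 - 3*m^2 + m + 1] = -4*m^3 + 6*m^2 - 6*m + 1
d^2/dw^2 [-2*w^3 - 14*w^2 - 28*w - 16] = -12*w - 28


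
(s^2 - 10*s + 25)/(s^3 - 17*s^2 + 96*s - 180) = (s - 5)/(s^2 - 12*s + 36)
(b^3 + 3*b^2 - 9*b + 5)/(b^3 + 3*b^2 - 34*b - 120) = (b^2 - 2*b + 1)/(b^2 - 2*b - 24)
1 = 1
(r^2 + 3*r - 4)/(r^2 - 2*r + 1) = (r + 4)/(r - 1)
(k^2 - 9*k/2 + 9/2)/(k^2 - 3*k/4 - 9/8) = 4*(k - 3)/(4*k + 3)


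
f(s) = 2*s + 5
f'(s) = 2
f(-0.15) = 4.70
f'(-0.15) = 2.00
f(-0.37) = 4.26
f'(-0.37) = 2.00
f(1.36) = 7.72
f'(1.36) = 2.00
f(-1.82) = 1.36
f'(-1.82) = 2.00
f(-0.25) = 4.50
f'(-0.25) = 2.00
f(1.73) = 8.46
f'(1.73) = 2.00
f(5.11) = 15.22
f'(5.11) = 2.00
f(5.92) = 16.84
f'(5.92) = 2.00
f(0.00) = 5.00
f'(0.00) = 2.00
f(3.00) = 11.00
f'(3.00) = 2.00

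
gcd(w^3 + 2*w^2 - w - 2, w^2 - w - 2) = w + 1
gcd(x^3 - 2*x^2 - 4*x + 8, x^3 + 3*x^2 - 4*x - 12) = x^2 - 4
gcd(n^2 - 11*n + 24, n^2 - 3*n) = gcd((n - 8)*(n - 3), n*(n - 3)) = n - 3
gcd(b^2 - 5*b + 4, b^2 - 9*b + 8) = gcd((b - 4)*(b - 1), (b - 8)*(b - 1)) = b - 1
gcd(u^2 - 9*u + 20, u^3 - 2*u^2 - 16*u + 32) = u - 4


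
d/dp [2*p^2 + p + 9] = 4*p + 1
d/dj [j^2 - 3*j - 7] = 2*j - 3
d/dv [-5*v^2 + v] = 1 - 10*v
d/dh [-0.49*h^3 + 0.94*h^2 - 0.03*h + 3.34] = -1.47*h^2 + 1.88*h - 0.03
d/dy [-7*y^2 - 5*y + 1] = -14*y - 5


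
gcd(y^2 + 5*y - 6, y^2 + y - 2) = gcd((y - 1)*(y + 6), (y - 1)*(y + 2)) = y - 1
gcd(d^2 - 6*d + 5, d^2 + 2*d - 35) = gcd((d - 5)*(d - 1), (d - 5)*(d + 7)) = d - 5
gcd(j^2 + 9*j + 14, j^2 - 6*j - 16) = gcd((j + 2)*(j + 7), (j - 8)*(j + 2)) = j + 2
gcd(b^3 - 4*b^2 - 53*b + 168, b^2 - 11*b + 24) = b^2 - 11*b + 24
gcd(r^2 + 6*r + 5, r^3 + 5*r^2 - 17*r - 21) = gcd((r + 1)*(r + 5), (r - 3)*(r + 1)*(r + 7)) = r + 1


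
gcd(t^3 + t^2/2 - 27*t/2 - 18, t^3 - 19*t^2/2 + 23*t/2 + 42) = t^2 - 5*t/2 - 6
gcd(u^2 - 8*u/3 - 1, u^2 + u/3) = u + 1/3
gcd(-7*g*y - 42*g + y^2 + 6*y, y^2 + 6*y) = y + 6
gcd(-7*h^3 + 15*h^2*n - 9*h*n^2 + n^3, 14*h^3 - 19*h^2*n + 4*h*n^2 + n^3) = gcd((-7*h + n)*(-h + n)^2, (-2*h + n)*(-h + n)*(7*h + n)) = h - n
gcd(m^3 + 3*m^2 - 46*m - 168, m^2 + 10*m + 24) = m^2 + 10*m + 24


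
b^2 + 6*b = b*(b + 6)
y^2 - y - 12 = (y - 4)*(y + 3)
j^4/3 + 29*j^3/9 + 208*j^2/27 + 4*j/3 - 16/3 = (j/3 + 1)*(j - 2/3)*(j + 4/3)*(j + 6)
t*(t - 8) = t^2 - 8*t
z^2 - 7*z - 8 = (z - 8)*(z + 1)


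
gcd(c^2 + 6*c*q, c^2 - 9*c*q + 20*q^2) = 1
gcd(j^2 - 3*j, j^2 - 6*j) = j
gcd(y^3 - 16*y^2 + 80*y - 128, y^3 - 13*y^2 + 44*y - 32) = y^2 - 12*y + 32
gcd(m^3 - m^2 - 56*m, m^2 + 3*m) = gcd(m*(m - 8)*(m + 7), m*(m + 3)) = m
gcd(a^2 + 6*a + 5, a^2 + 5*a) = a + 5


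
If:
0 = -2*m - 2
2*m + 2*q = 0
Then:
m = -1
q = 1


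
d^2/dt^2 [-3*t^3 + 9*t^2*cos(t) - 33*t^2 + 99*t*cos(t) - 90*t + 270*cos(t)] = -9*t^2*cos(t) - 36*t*sin(t) - 99*t*cos(t) - 18*t - 198*sin(t) - 252*cos(t) - 66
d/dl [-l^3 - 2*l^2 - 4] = l*(-3*l - 4)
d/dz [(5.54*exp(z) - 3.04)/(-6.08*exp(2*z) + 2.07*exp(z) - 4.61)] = (33.6832*exp(2*z) - 36.9664*exp(z) - 19.2466)*exp(z)/(36.9664*exp(4*z) - 25.1712*exp(3*z) + 60.3425*exp(2*z) - 19.0854*exp(z) + 21.2521)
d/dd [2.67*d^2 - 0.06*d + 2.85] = 5.34*d - 0.06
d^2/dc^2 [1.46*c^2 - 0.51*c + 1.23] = 2.92000000000000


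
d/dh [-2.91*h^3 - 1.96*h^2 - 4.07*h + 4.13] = -8.73*h^2 - 3.92*h - 4.07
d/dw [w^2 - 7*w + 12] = 2*w - 7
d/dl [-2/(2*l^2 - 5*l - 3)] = 2*(4*l - 5)/(-2*l^2 + 5*l + 3)^2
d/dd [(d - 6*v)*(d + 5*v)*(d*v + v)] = v*(3*d^2 - 2*d*v + 2*d - 30*v^2 - v)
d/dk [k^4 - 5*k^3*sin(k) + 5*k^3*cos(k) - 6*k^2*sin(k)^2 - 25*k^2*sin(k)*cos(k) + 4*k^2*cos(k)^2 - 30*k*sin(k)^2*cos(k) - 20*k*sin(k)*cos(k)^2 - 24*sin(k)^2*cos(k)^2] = -5*sqrt(2)*k^3*sin(k + pi/4) + 4*k^3 - 10*k^2*sin(2*k) - 25*k^2*cos(2*k) + 15*sqrt(2)*k^2*cos(k + pi/4) + 15*k*sin(k)/2 - 25*k*sin(2*k) - 45*k*sin(3*k)/2 - 5*k*cos(k) + 10*k*cos(2*k) - 15*k*cos(3*k) - 2*k - 5*sin(k) - 5*sin(3*k) - 12*sin(4*k) - 15*cos(k)/2 + 15*cos(3*k)/2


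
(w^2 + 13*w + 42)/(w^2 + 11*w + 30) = (w + 7)/(w + 5)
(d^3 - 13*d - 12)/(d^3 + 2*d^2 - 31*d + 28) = (d^2 + 4*d + 3)/(d^2 + 6*d - 7)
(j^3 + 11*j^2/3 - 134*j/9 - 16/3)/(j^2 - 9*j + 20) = (9*j^3 + 33*j^2 - 134*j - 48)/(9*(j^2 - 9*j + 20))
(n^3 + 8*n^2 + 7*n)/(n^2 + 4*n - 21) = n*(n + 1)/(n - 3)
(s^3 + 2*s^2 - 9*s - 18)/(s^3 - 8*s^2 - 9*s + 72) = (s + 2)/(s - 8)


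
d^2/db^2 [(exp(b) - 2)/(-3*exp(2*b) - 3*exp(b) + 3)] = (-exp(4*b) + 9*exp(3*b) + 9*exp(b) + 1)*exp(b)/(3*(exp(6*b) + 3*exp(5*b) - 5*exp(3*b) + 3*exp(b) - 1))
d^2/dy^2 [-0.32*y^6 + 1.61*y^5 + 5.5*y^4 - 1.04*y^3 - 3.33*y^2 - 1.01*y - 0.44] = -9.6*y^4 + 32.2*y^3 + 66.0*y^2 - 6.24*y - 6.66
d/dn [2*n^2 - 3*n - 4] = 4*n - 3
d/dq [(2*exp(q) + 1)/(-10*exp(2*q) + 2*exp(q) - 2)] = (10*exp(2*q) + 10*exp(q) - 3)*exp(q)/(2*(25*exp(4*q) - 10*exp(3*q) + 11*exp(2*q) - 2*exp(q) + 1))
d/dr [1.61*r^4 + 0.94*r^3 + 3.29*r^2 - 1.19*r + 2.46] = 6.44*r^3 + 2.82*r^2 + 6.58*r - 1.19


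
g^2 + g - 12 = (g - 3)*(g + 4)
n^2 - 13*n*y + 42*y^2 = (n - 7*y)*(n - 6*y)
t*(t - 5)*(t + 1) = t^3 - 4*t^2 - 5*t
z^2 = z^2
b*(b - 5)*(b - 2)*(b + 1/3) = b^4 - 20*b^3/3 + 23*b^2/3 + 10*b/3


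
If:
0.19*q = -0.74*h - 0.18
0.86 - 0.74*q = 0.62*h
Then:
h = -0.69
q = 1.74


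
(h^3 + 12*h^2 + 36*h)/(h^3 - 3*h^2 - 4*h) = (h^2 + 12*h + 36)/(h^2 - 3*h - 4)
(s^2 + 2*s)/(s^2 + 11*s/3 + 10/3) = 3*s/(3*s + 5)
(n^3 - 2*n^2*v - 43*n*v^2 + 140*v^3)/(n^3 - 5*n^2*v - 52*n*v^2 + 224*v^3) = (-n + 5*v)/(-n + 8*v)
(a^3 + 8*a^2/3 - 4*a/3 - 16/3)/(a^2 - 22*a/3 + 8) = (a^2 + 4*a + 4)/(a - 6)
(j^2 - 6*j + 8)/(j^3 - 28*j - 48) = (-j^2 + 6*j - 8)/(-j^3 + 28*j + 48)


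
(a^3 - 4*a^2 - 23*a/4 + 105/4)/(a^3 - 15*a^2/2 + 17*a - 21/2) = (a + 5/2)/(a - 1)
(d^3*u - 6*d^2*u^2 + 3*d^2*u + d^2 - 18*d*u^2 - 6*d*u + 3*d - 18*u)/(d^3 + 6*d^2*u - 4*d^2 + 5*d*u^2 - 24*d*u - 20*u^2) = (d^3*u - 6*d^2*u^2 + 3*d^2*u + d^2 - 18*d*u^2 - 6*d*u + 3*d - 18*u)/(d^3 + 6*d^2*u - 4*d^2 + 5*d*u^2 - 24*d*u - 20*u^2)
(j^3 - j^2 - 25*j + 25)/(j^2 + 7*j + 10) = (j^2 - 6*j + 5)/(j + 2)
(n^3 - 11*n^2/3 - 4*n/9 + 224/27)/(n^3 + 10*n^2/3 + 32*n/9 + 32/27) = (9*n^2 - 45*n + 56)/(9*n^2 + 18*n + 8)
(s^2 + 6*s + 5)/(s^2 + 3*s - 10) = (s + 1)/(s - 2)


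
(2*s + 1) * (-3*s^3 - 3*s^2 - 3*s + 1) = -6*s^4 - 9*s^3 - 9*s^2 - s + 1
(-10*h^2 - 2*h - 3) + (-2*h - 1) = -10*h^2 - 4*h - 4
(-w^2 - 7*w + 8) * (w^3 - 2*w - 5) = -w^5 - 7*w^4 + 10*w^3 + 19*w^2 + 19*w - 40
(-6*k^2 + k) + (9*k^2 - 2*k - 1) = 3*k^2 - k - 1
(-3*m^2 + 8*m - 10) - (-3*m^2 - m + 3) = 9*m - 13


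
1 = 1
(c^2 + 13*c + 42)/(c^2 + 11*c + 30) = (c + 7)/(c + 5)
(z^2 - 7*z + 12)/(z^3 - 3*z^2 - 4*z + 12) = (z - 4)/(z^2 - 4)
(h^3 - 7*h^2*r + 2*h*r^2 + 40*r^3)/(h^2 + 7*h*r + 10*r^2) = (h^2 - 9*h*r + 20*r^2)/(h + 5*r)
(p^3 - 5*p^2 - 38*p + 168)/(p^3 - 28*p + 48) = (p - 7)/(p - 2)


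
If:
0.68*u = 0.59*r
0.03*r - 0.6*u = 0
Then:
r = 0.00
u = 0.00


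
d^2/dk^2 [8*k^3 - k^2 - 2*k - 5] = 48*k - 2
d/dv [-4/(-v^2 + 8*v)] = 8*(4 - v)/(v^2*(v - 8)^2)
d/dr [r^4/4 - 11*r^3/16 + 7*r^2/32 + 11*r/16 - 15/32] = r^3 - 33*r^2/16 + 7*r/16 + 11/16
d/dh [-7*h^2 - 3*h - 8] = -14*h - 3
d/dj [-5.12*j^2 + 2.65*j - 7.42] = 2.65 - 10.24*j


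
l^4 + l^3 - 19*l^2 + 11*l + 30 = (l - 3)*(l - 2)*(l + 1)*(l + 5)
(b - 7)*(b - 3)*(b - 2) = b^3 - 12*b^2 + 41*b - 42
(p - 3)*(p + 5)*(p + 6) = p^3 + 8*p^2 - 3*p - 90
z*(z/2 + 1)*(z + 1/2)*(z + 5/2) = z^4/2 + 5*z^3/2 + 29*z^2/8 + 5*z/4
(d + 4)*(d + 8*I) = d^2 + 4*d + 8*I*d + 32*I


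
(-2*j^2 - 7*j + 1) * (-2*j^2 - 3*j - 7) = 4*j^4 + 20*j^3 + 33*j^2 + 46*j - 7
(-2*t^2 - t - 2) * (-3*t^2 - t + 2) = 6*t^4 + 5*t^3 + 3*t^2 - 4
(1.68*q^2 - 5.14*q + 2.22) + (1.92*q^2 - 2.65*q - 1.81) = 3.6*q^2 - 7.79*q + 0.41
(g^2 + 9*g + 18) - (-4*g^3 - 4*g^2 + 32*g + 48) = 4*g^3 + 5*g^2 - 23*g - 30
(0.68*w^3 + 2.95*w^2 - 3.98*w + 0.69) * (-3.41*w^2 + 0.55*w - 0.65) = -2.3188*w^5 - 9.6855*w^4 + 14.7523*w^3 - 6.4594*w^2 + 2.9665*w - 0.4485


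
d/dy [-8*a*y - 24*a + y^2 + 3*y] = -8*a + 2*y + 3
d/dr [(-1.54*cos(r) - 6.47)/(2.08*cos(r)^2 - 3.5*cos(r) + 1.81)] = (-3.2032*cos(r)^2 - 26.9152*cos(r) + 25.4324)*sin(r)/(4.3264*cos(r)^4 - 14.56*cos(r)^3 + 19.7796*cos(r)^2 - 12.67*cos(r) + 3.2761)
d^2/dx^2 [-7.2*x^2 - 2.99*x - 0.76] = -14.4000000000000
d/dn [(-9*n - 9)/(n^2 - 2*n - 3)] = 9/(n^2 - 6*n + 9)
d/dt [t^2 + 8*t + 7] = 2*t + 8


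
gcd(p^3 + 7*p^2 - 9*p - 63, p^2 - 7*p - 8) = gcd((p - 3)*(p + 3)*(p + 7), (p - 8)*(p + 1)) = 1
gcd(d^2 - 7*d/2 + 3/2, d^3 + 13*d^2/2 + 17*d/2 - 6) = d - 1/2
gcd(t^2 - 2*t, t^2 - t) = t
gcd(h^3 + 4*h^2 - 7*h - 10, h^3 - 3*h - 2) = h^2 - h - 2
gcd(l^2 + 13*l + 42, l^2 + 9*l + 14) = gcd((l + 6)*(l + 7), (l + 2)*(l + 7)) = l + 7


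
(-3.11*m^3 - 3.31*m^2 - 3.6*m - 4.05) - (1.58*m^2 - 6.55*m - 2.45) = -3.11*m^3 - 4.89*m^2 + 2.95*m - 1.6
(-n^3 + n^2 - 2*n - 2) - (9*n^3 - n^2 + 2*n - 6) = -10*n^3 + 2*n^2 - 4*n + 4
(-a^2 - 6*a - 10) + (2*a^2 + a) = a^2 - 5*a - 10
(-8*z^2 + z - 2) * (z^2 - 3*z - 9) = -8*z^4 + 25*z^3 + 67*z^2 - 3*z + 18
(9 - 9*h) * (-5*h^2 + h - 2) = 45*h^3 - 54*h^2 + 27*h - 18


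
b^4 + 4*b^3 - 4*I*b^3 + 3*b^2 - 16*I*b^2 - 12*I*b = b*(b + 1)*(b + 3)*(b - 4*I)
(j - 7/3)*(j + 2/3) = j^2 - 5*j/3 - 14/9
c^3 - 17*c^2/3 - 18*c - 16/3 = (c - 8)*(c + 1/3)*(c + 2)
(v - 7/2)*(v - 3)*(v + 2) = v^3 - 9*v^2/2 - 5*v/2 + 21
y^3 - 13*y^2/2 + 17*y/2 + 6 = (y - 4)*(y - 3)*(y + 1/2)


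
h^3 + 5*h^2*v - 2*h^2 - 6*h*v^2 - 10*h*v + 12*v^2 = (h - 2)*(h - v)*(h + 6*v)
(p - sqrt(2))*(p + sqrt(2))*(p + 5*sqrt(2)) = p^3 + 5*sqrt(2)*p^2 - 2*p - 10*sqrt(2)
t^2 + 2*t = t*(t + 2)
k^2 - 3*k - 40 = (k - 8)*(k + 5)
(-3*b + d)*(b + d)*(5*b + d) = -15*b^3 - 13*b^2*d + 3*b*d^2 + d^3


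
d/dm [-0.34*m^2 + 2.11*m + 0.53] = 2.11 - 0.68*m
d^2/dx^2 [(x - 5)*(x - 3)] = 2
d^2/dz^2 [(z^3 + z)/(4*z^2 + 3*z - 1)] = 2*(29*z^3 - 9*z^2 + 15*z + 3)/(64*z^6 + 144*z^5 + 60*z^4 - 45*z^3 - 15*z^2 + 9*z - 1)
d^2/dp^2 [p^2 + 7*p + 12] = 2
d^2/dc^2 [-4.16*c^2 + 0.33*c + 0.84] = -8.32000000000000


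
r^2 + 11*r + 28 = (r + 4)*(r + 7)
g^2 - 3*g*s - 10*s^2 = (g - 5*s)*(g + 2*s)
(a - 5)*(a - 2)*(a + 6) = a^3 - a^2 - 32*a + 60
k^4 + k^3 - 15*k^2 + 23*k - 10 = (k - 2)*(k - 1)^2*(k + 5)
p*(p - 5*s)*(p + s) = p^3 - 4*p^2*s - 5*p*s^2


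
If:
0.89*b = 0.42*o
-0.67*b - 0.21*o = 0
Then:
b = 0.00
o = 0.00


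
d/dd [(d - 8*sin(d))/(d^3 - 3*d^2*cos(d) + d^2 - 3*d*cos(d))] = (-3*d^3*sin(d) - 8*d^3*cos(d) - 2*d^3 + 21*d^2*sin(d) - 5*d^2*cos(d) + 23*d^2 + 16*d*sin(d) - 24*d*sin(2*d) + 24*d - 12*sin(2*d))/(d^2*(d + 1)^2*(d - 3*cos(d))^2)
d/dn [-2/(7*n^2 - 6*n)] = 4*(7*n - 3)/(n^2*(7*n - 6)^2)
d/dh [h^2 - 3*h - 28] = 2*h - 3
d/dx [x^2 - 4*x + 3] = 2*x - 4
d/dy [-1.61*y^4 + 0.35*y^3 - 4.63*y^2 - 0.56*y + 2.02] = -6.44*y^3 + 1.05*y^2 - 9.26*y - 0.56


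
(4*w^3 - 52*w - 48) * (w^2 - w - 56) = 4*w^5 - 4*w^4 - 276*w^3 + 4*w^2 + 2960*w + 2688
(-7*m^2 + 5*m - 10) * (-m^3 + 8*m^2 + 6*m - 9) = 7*m^5 - 61*m^4 + 8*m^3 + 13*m^2 - 105*m + 90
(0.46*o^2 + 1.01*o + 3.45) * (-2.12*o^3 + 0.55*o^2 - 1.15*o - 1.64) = -0.9752*o^5 - 1.8882*o^4 - 7.2875*o^3 - 0.0183999999999997*o^2 - 5.6239*o - 5.658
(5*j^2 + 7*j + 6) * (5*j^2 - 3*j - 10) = 25*j^4 + 20*j^3 - 41*j^2 - 88*j - 60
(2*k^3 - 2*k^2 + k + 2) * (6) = 12*k^3 - 12*k^2 + 6*k + 12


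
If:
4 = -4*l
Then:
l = -1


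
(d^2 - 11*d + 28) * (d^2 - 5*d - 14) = d^4 - 16*d^3 + 69*d^2 + 14*d - 392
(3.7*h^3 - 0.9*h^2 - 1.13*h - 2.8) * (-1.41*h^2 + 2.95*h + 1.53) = -5.217*h^5 + 12.184*h^4 + 4.5993*h^3 - 0.7625*h^2 - 9.9889*h - 4.284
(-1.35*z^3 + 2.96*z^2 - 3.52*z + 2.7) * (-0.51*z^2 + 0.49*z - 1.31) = 0.6885*z^5 - 2.1711*z^4 + 5.0141*z^3 - 6.9794*z^2 + 5.9342*z - 3.537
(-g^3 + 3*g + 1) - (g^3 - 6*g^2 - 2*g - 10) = -2*g^3 + 6*g^2 + 5*g + 11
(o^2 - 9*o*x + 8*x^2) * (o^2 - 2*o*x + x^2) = o^4 - 11*o^3*x + 27*o^2*x^2 - 25*o*x^3 + 8*x^4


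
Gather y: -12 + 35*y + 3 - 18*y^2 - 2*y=-18*y^2 + 33*y - 9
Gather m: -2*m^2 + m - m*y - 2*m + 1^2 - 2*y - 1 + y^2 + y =-2*m^2 + m*(-y - 1) + y^2 - y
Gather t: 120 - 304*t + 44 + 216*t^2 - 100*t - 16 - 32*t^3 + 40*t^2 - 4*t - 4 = -32*t^3 + 256*t^2 - 408*t + 144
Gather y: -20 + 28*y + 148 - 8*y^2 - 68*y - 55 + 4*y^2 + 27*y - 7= -4*y^2 - 13*y + 66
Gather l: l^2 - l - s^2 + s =l^2 - l - s^2 + s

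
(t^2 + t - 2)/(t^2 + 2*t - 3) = (t + 2)/(t + 3)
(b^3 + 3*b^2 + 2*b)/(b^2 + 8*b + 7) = b*(b + 2)/(b + 7)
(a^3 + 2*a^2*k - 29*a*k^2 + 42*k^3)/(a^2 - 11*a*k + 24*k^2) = (a^2 + 5*a*k - 14*k^2)/(a - 8*k)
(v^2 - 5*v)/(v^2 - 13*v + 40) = v/(v - 8)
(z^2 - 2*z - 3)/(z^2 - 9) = (z + 1)/(z + 3)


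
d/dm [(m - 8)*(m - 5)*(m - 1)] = 3*m^2 - 28*m + 53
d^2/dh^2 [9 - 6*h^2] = -12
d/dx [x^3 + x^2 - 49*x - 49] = 3*x^2 + 2*x - 49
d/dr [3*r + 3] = 3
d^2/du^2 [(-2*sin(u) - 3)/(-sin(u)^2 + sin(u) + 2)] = (-2*sin(u)^4 - 12*sin(u)^3 + sin(u)^2 - 6*sin(u) + 10)/((sin(u) - 2)^3*(sin(u) + 1)^2)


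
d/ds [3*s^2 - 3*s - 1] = 6*s - 3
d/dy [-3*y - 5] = -3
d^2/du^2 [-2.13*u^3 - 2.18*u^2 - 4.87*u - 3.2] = -12.78*u - 4.36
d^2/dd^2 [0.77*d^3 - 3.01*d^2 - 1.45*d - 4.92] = 4.62*d - 6.02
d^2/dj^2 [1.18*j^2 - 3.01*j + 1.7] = 2.36000000000000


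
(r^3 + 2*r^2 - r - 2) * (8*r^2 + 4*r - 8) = 8*r^5 + 20*r^4 - 8*r^3 - 36*r^2 + 16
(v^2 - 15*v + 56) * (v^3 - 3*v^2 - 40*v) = v^5 - 18*v^4 + 61*v^3 + 432*v^2 - 2240*v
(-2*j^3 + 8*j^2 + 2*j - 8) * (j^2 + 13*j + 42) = -2*j^5 - 18*j^4 + 22*j^3 + 354*j^2 - 20*j - 336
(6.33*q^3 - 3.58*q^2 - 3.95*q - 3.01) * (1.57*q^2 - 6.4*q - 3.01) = 9.9381*q^5 - 46.1326*q^4 - 2.3428*q^3 + 31.3301*q^2 + 31.1535*q + 9.0601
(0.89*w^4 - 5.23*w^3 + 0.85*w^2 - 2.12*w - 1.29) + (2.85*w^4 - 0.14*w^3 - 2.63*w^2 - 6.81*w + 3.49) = 3.74*w^4 - 5.37*w^3 - 1.78*w^2 - 8.93*w + 2.2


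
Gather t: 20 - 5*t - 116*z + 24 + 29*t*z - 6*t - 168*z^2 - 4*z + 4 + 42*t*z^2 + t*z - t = t*(42*z^2 + 30*z - 12) - 168*z^2 - 120*z + 48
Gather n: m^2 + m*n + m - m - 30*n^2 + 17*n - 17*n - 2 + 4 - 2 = m^2 + m*n - 30*n^2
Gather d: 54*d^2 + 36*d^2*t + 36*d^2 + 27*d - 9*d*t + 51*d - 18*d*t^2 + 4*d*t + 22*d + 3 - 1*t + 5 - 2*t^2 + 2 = d^2*(36*t + 90) + d*(-18*t^2 - 5*t + 100) - 2*t^2 - t + 10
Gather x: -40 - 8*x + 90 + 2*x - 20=30 - 6*x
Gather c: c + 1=c + 1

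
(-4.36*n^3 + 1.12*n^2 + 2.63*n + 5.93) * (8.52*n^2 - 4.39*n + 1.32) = -37.1472*n^5 + 28.6828*n^4 + 11.7356*n^3 + 40.4563*n^2 - 22.5611*n + 7.8276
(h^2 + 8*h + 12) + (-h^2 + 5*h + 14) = 13*h + 26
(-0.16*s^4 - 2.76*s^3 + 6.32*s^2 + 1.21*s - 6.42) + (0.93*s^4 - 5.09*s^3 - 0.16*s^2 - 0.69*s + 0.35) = 0.77*s^4 - 7.85*s^3 + 6.16*s^2 + 0.52*s - 6.07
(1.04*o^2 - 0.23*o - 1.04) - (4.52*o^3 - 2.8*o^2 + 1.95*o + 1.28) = -4.52*o^3 + 3.84*o^2 - 2.18*o - 2.32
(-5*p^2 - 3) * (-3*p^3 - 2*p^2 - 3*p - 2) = 15*p^5 + 10*p^4 + 24*p^3 + 16*p^2 + 9*p + 6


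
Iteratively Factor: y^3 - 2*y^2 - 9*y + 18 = (y - 3)*(y^2 + y - 6) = (y - 3)*(y - 2)*(y + 3)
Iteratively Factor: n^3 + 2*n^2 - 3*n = (n - 1)*(n^2 + 3*n) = n*(n - 1)*(n + 3)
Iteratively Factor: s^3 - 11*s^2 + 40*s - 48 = (s - 4)*(s^2 - 7*s + 12) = (s - 4)*(s - 3)*(s - 4)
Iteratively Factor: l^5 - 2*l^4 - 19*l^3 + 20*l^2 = (l - 1)*(l^4 - l^3 - 20*l^2) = l*(l - 1)*(l^3 - l^2 - 20*l) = l*(l - 1)*(l + 4)*(l^2 - 5*l) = l*(l - 5)*(l - 1)*(l + 4)*(l)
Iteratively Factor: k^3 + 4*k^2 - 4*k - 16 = (k - 2)*(k^2 + 6*k + 8) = (k - 2)*(k + 2)*(k + 4)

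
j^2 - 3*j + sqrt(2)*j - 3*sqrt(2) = (j - 3)*(j + sqrt(2))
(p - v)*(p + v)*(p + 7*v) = p^3 + 7*p^2*v - p*v^2 - 7*v^3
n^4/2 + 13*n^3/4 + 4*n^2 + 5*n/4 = n*(n/2 + 1/2)*(n + 1/2)*(n + 5)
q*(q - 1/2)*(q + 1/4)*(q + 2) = q^4 + 7*q^3/4 - 5*q^2/8 - q/4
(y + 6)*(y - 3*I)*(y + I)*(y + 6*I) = y^4 + 6*y^3 + 4*I*y^3 + 15*y^2 + 24*I*y^2 + 90*y + 18*I*y + 108*I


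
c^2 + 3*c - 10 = (c - 2)*(c + 5)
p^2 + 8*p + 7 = (p + 1)*(p + 7)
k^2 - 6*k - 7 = (k - 7)*(k + 1)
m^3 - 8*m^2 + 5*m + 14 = (m - 7)*(m - 2)*(m + 1)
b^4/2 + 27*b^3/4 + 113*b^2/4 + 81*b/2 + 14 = (b/2 + 1)*(b + 1/2)*(b + 4)*(b + 7)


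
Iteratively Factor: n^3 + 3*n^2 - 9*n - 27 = (n + 3)*(n^2 - 9) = (n - 3)*(n + 3)*(n + 3)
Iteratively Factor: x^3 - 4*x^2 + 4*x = (x - 2)*(x^2 - 2*x) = (x - 2)^2*(x)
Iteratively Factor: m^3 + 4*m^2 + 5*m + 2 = (m + 1)*(m^2 + 3*m + 2) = (m + 1)*(m + 2)*(m + 1)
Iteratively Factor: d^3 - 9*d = (d + 3)*(d^2 - 3*d) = d*(d + 3)*(d - 3)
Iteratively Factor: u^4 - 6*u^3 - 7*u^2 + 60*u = (u - 5)*(u^3 - u^2 - 12*u) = u*(u - 5)*(u^2 - u - 12) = u*(u - 5)*(u + 3)*(u - 4)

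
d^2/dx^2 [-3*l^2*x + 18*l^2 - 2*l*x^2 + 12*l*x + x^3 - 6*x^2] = -4*l + 6*x - 12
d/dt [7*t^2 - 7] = 14*t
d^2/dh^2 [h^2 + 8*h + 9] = 2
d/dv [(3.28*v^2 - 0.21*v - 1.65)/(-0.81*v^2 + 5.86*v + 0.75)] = (19.0507*v^2 + 2.247*v + 9.5115)/(0.6561*v^4 - 9.4932*v^3 + 33.1246*v^2 + 8.79*v + 0.5625)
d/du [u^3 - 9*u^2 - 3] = 3*u*(u - 6)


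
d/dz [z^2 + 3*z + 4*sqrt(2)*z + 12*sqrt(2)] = 2*z + 3 + 4*sqrt(2)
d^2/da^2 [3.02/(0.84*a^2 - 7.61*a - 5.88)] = (4.261824*a^2 - 38.610096*a - 3.02*(1.68*a - 7.61)*(3.36*a - 15.22) - 29.832768)/(-0.84*a^2 + 7.61*a + 5.88)^3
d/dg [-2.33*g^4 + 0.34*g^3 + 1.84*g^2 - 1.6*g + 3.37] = -9.32*g^3 + 1.02*g^2 + 3.68*g - 1.6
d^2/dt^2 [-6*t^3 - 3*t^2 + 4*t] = -36*t - 6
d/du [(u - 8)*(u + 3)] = 2*u - 5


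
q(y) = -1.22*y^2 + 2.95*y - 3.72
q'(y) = 2.95 - 2.44*y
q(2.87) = -5.30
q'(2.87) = -4.05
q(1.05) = -1.97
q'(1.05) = 0.39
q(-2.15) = -15.70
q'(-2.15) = 8.20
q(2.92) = -5.51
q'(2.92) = -4.17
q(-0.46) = -5.34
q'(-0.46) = 4.07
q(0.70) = -2.25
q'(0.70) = 1.24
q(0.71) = -2.24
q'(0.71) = 1.22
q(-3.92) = -34.03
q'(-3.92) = 12.51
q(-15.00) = -322.47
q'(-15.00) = 39.55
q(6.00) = -29.94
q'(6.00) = -11.69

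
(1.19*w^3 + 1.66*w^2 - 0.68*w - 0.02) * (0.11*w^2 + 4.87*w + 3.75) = 0.1309*w^5 + 5.9779*w^4 + 12.4719*w^3 + 2.9112*w^2 - 2.6474*w - 0.075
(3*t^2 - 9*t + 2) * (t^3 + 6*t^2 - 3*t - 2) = 3*t^5 + 9*t^4 - 61*t^3 + 33*t^2 + 12*t - 4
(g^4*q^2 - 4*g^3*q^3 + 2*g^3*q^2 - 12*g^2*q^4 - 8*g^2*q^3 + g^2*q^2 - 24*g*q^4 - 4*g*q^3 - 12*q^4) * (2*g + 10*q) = 2*g^5*q^2 + 2*g^4*q^3 + 4*g^4*q^2 - 64*g^3*q^4 + 4*g^3*q^3 + 2*g^3*q^2 - 120*g^2*q^5 - 128*g^2*q^4 + 2*g^2*q^3 - 240*g*q^5 - 64*g*q^4 - 120*q^5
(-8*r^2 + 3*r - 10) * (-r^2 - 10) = 8*r^4 - 3*r^3 + 90*r^2 - 30*r + 100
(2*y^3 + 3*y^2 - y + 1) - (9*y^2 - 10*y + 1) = 2*y^3 - 6*y^2 + 9*y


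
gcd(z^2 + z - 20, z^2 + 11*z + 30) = z + 5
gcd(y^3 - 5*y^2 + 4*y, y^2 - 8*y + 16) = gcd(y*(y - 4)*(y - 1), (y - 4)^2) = y - 4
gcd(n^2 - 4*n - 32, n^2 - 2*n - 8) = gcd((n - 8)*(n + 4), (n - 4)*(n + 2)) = 1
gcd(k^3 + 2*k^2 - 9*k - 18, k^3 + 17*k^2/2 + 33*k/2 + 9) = 1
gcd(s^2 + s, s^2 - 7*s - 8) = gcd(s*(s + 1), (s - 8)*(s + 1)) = s + 1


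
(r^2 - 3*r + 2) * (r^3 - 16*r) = r^5 - 3*r^4 - 14*r^3 + 48*r^2 - 32*r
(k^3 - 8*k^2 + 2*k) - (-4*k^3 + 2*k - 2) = 5*k^3 - 8*k^2 + 2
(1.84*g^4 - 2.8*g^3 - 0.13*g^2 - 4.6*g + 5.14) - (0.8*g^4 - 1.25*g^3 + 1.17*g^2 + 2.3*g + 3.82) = 1.04*g^4 - 1.55*g^3 - 1.3*g^2 - 6.9*g + 1.32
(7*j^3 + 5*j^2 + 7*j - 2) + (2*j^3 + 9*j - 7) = 9*j^3 + 5*j^2 + 16*j - 9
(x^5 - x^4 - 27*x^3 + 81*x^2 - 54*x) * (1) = x^5 - x^4 - 27*x^3 + 81*x^2 - 54*x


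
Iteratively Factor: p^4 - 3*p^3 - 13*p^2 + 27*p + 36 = (p - 4)*(p^3 + p^2 - 9*p - 9) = (p - 4)*(p - 3)*(p^2 + 4*p + 3) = (p - 4)*(p - 3)*(p + 3)*(p + 1)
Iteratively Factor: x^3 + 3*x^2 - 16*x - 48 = (x - 4)*(x^2 + 7*x + 12) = (x - 4)*(x + 4)*(x + 3)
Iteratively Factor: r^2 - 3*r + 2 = (r - 1)*(r - 2)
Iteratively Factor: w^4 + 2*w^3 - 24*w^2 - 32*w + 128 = (w - 2)*(w^3 + 4*w^2 - 16*w - 64) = (w - 2)*(w + 4)*(w^2 - 16) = (w - 2)*(w + 4)^2*(w - 4)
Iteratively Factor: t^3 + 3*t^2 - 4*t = (t + 4)*(t^2 - t) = t*(t + 4)*(t - 1)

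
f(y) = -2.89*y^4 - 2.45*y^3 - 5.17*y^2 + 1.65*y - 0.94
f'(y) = -11.56*y^3 - 7.35*y^2 - 10.34*y + 1.65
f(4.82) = -1947.31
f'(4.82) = -1513.44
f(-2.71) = -150.49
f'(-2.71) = 205.77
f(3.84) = -837.95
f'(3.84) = -801.00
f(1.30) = -21.17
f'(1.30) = -49.61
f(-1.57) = -24.35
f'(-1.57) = 44.50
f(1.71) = -50.20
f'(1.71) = -95.33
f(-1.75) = -33.64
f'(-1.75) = 59.19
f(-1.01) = -8.36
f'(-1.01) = 16.51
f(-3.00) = -220.36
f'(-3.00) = 278.64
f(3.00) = -342.76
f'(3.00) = -407.64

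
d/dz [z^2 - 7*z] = 2*z - 7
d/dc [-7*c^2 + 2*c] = 2 - 14*c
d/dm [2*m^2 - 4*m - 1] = 4*m - 4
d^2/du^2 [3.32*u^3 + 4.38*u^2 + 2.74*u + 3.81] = 19.92*u + 8.76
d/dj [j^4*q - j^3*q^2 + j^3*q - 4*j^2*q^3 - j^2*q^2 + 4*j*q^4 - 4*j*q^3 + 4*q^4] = q*(4*j^3 - 3*j^2*q + 3*j^2 - 8*j*q^2 - 2*j*q + 4*q^3 - 4*q^2)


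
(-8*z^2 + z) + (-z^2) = -9*z^2 + z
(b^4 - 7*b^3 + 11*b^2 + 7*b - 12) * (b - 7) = b^5 - 14*b^4 + 60*b^3 - 70*b^2 - 61*b + 84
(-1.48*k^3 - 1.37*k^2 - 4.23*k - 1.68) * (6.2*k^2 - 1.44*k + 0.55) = -9.176*k^5 - 6.3628*k^4 - 25.0672*k^3 - 5.0783*k^2 + 0.0926999999999998*k - 0.924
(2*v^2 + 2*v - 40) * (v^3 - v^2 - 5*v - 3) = 2*v^5 - 52*v^3 + 24*v^2 + 194*v + 120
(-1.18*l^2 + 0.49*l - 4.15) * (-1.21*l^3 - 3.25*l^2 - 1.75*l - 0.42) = 1.4278*l^5 + 3.2421*l^4 + 5.494*l^3 + 13.1256*l^2 + 7.0567*l + 1.743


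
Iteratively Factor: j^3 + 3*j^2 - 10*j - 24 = (j - 3)*(j^2 + 6*j + 8) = (j - 3)*(j + 2)*(j + 4)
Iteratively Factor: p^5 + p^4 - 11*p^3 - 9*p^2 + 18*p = (p - 3)*(p^4 + 4*p^3 + p^2 - 6*p) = (p - 3)*(p + 2)*(p^3 + 2*p^2 - 3*p) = p*(p - 3)*(p + 2)*(p^2 + 2*p - 3) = p*(p - 3)*(p - 1)*(p + 2)*(p + 3)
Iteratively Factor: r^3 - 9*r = (r - 3)*(r^2 + 3*r) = r*(r - 3)*(r + 3)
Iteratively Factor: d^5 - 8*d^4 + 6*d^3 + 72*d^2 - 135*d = (d - 3)*(d^4 - 5*d^3 - 9*d^2 + 45*d) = d*(d - 3)*(d^3 - 5*d^2 - 9*d + 45) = d*(d - 5)*(d - 3)*(d^2 - 9) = d*(d - 5)*(d - 3)*(d + 3)*(d - 3)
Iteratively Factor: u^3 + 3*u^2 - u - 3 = (u + 3)*(u^2 - 1) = (u + 1)*(u + 3)*(u - 1)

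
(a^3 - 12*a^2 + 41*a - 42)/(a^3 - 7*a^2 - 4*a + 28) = (a - 3)/(a + 2)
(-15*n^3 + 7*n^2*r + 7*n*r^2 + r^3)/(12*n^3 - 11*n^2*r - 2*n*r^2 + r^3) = (5*n + r)/(-4*n + r)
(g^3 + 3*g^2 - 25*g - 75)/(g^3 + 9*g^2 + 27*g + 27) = (g^2 - 25)/(g^2 + 6*g + 9)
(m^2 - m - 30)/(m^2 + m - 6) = (m^2 - m - 30)/(m^2 + m - 6)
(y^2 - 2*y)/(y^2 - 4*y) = (y - 2)/(y - 4)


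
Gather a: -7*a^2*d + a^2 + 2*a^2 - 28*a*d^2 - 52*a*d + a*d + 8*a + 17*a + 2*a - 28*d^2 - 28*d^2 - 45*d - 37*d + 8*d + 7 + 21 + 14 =a^2*(3 - 7*d) + a*(-28*d^2 - 51*d + 27) - 56*d^2 - 74*d + 42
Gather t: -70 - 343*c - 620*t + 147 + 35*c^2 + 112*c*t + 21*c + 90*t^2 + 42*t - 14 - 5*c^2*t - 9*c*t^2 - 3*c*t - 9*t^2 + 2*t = 35*c^2 - 322*c + t^2*(81 - 9*c) + t*(-5*c^2 + 109*c - 576) + 63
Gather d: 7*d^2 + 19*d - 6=7*d^2 + 19*d - 6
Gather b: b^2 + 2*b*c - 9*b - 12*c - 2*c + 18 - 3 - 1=b^2 + b*(2*c - 9) - 14*c + 14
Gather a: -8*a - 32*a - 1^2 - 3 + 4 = -40*a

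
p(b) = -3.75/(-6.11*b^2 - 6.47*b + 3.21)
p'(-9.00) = 0.00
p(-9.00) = 0.01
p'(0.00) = -2.35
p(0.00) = -1.17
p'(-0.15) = -1.06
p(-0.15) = -0.93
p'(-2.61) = 0.21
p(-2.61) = 0.17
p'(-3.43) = 0.06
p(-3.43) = 0.08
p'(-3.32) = 0.07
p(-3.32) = 0.09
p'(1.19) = -0.46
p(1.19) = 0.29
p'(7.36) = -0.00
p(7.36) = 0.01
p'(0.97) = -0.88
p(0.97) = 0.43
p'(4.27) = -0.01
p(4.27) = 0.03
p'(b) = -3.75*(12.22*b + 6.47)/(-6.11*b^2 - 6.47*b + 3.21)^2 = (-45.825*b - 24.2625)/(6.11*b^2 + 6.47*b - 3.21)^2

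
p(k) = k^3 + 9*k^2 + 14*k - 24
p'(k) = 3*k^2 + 18*k + 14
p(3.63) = 193.24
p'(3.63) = 118.87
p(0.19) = -21.01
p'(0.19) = 17.53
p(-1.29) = -29.23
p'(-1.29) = -4.23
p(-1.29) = -29.23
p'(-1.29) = -4.23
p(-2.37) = -19.94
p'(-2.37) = -11.81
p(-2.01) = -23.90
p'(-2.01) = -10.06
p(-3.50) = -5.62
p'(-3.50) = -12.25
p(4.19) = 266.22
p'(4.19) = 142.09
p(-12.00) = -624.00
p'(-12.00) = 230.00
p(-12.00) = -624.00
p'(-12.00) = 230.00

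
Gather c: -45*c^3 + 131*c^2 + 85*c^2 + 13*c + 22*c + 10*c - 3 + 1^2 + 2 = -45*c^3 + 216*c^2 + 45*c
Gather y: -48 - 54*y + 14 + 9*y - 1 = -45*y - 35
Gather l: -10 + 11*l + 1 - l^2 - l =-l^2 + 10*l - 9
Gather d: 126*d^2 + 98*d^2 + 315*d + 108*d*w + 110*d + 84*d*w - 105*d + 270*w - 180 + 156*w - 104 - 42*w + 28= 224*d^2 + d*(192*w + 320) + 384*w - 256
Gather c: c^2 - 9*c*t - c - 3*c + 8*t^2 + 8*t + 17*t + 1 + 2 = c^2 + c*(-9*t - 4) + 8*t^2 + 25*t + 3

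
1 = 1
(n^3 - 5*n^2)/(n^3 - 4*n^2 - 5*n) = n/(n + 1)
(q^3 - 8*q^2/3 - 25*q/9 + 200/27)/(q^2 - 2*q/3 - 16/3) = (q^2 - 25/9)/(q + 2)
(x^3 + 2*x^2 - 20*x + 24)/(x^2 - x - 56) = (-x^3 - 2*x^2 + 20*x - 24)/(-x^2 + x + 56)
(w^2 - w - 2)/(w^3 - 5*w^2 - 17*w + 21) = (w^2 - w - 2)/(w^3 - 5*w^2 - 17*w + 21)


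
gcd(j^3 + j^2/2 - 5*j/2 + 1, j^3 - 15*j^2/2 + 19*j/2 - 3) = j^2 - 3*j/2 + 1/2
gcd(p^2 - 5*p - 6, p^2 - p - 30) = p - 6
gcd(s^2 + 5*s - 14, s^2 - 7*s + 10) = s - 2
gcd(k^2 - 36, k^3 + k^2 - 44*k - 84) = k + 6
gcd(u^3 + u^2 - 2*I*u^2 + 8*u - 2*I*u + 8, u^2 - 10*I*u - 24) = u - 4*I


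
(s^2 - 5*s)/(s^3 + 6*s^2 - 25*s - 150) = s/(s^2 + 11*s + 30)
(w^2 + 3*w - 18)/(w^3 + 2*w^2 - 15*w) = (w + 6)/(w*(w + 5))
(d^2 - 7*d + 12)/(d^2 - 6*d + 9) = (d - 4)/(d - 3)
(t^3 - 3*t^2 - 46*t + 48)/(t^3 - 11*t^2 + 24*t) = (t^2 + 5*t - 6)/(t*(t - 3))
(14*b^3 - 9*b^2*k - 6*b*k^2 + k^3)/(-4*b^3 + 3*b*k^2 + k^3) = (-7*b + k)/(2*b + k)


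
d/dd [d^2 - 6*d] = 2*d - 6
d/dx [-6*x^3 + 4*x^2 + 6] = 2*x*(4 - 9*x)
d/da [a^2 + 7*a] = 2*a + 7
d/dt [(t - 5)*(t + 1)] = 2*t - 4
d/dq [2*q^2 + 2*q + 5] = 4*q + 2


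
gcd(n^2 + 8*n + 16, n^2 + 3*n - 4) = n + 4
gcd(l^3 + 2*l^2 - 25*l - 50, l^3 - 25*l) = l^2 - 25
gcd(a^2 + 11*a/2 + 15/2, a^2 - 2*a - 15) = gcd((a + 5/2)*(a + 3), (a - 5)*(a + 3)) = a + 3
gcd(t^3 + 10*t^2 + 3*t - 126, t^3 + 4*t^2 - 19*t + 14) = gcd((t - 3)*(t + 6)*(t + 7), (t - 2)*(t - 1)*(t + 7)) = t + 7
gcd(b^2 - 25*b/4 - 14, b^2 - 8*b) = b - 8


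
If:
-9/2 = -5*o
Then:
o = 9/10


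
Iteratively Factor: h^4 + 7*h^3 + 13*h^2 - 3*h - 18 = (h + 3)*(h^3 + 4*h^2 + h - 6) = (h + 2)*(h + 3)*(h^2 + 2*h - 3) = (h - 1)*(h + 2)*(h + 3)*(h + 3)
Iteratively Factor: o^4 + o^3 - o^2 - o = (o)*(o^3 + o^2 - o - 1) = o*(o - 1)*(o^2 + 2*o + 1) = o*(o - 1)*(o + 1)*(o + 1)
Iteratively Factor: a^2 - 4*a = (a - 4)*(a)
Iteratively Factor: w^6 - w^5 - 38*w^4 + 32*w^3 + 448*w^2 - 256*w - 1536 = (w + 4)*(w^5 - 5*w^4 - 18*w^3 + 104*w^2 + 32*w - 384) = (w - 4)*(w + 4)*(w^4 - w^3 - 22*w^2 + 16*w + 96) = (w - 4)*(w - 3)*(w + 4)*(w^3 + 2*w^2 - 16*w - 32) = (w - 4)*(w - 3)*(w + 4)^2*(w^2 - 2*w - 8) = (w - 4)*(w - 3)*(w + 2)*(w + 4)^2*(w - 4)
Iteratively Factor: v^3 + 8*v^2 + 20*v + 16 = (v + 2)*(v^2 + 6*v + 8) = (v + 2)^2*(v + 4)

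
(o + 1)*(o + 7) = o^2 + 8*o + 7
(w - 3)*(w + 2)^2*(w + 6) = w^4 + 7*w^3 - 2*w^2 - 60*w - 72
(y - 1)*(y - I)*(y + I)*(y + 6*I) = y^4 - y^3 + 6*I*y^3 + y^2 - 6*I*y^2 - y + 6*I*y - 6*I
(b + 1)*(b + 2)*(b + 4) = b^3 + 7*b^2 + 14*b + 8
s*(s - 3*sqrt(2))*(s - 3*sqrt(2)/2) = s^3 - 9*sqrt(2)*s^2/2 + 9*s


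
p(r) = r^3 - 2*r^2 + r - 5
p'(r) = 3*r^2 - 4*r + 1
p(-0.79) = -7.53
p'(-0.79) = 6.03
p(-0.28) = -5.46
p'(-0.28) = 2.36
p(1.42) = -4.75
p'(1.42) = 1.37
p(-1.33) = -12.22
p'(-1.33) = 11.63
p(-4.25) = -122.14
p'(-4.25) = 72.19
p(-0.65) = -6.77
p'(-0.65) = 4.87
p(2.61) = 1.77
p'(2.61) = 11.00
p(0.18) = -4.88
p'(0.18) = 0.38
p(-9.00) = -905.00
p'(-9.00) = 280.00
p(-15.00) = -3845.00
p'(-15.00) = 736.00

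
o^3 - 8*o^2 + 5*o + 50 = (o - 5)^2*(o + 2)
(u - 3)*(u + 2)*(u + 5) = u^3 + 4*u^2 - 11*u - 30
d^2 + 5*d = d*(d + 5)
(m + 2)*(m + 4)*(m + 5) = m^3 + 11*m^2 + 38*m + 40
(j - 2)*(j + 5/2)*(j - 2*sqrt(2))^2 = j^4 - 4*sqrt(2)*j^3 + j^3/2 - 2*sqrt(2)*j^2 + 3*j^2 + 4*j + 20*sqrt(2)*j - 40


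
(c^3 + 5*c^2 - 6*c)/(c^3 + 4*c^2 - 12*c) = (c - 1)/(c - 2)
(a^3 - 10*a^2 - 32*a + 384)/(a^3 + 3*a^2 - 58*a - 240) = (a - 8)/(a + 5)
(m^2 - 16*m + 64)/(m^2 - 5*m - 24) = (m - 8)/(m + 3)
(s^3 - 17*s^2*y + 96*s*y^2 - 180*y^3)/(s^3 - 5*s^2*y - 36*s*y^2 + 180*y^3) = (s - 6*y)/(s + 6*y)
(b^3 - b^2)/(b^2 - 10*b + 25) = b^2*(b - 1)/(b^2 - 10*b + 25)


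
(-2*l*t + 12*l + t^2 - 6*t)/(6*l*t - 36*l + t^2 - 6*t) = (-2*l + t)/(6*l + t)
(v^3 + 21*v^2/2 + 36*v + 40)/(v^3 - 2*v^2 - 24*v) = (v^2 + 13*v/2 + 10)/(v*(v - 6))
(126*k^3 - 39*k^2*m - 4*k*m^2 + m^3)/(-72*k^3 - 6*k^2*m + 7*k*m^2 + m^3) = (-7*k + m)/(4*k + m)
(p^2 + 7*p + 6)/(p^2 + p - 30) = (p + 1)/(p - 5)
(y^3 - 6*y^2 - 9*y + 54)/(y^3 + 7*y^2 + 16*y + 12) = (y^2 - 9*y + 18)/(y^2 + 4*y + 4)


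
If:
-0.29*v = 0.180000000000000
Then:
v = -0.62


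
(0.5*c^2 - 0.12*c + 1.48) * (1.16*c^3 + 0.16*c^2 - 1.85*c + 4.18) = 0.58*c^5 - 0.0592*c^4 + 0.7726*c^3 + 2.5488*c^2 - 3.2396*c + 6.1864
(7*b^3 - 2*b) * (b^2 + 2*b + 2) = 7*b^5 + 14*b^4 + 12*b^3 - 4*b^2 - 4*b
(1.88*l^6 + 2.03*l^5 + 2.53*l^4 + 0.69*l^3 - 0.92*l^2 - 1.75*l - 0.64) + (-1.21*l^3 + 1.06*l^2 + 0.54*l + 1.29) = 1.88*l^6 + 2.03*l^5 + 2.53*l^4 - 0.52*l^3 + 0.14*l^2 - 1.21*l + 0.65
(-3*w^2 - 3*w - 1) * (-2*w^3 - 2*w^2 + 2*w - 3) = 6*w^5 + 12*w^4 + 2*w^3 + 5*w^2 + 7*w + 3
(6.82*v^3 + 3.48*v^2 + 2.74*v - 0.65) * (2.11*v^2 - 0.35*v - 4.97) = 14.3902*v^5 + 4.9558*v^4 - 29.332*v^3 - 19.6261*v^2 - 13.3903*v + 3.2305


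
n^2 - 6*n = n*(n - 6)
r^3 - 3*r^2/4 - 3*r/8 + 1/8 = (r - 1)*(r - 1/4)*(r + 1/2)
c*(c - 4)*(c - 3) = c^3 - 7*c^2 + 12*c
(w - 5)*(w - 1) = w^2 - 6*w + 5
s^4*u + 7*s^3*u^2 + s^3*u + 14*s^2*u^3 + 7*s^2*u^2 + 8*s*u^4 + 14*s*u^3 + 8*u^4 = (s + u)*(s + 2*u)*(s + 4*u)*(s*u + u)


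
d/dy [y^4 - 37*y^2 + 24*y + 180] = 4*y^3 - 74*y + 24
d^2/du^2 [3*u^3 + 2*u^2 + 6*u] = 18*u + 4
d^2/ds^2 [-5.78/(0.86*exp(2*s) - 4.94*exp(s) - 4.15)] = (5.78*(1.72*exp(s) - 4.94)*(3.44*exp(s) - 9.88)*exp(s) + (19.8832*exp(s) - 28.5532)*(-0.86*exp(2*s) + 4.94*exp(s) + 4.15))*exp(s)/(-0.86*exp(2*s) + 4.94*exp(s) + 4.15)^3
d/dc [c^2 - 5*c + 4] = 2*c - 5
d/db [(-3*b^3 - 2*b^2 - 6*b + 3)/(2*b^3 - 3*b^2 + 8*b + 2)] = (13*b^4 - 24*b^3 - 70*b^2 + 10*b - 36)/(4*b^6 - 12*b^5 + 41*b^4 - 40*b^3 + 52*b^2 + 32*b + 4)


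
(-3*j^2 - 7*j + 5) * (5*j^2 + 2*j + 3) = -15*j^4 - 41*j^3 + 2*j^2 - 11*j + 15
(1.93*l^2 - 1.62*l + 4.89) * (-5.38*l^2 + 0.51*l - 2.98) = -10.3834*l^4 + 9.6999*l^3 - 32.8858*l^2 + 7.3215*l - 14.5722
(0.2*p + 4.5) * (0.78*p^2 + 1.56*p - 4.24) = 0.156*p^3 + 3.822*p^2 + 6.172*p - 19.08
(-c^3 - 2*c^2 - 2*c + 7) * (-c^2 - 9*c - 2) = c^5 + 11*c^4 + 22*c^3 + 15*c^2 - 59*c - 14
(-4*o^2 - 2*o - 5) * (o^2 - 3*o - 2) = -4*o^4 + 10*o^3 + 9*o^2 + 19*o + 10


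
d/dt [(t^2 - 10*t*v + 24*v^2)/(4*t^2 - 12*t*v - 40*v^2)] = v*(7*t^2 - 68*t*v + 172*v^2)/(4*(t^4 - 6*t^3*v - 11*t^2*v^2 + 60*t*v^3 + 100*v^4))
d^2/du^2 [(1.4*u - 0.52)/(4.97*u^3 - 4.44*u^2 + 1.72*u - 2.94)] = (207.48756*u^5 - 339.494736*u^4 + 214.858336*u^3 + 157.3008*u^2 - 131.41224*u + 24.658048)/(122.763473*u^9 - 329.015988*u^8 + 421.38642*u^7 - 533.119698*u^6 + 535.090272*u^5 - 364.073616*u^4 + 268.677676*u^3 - 141.22584*u^2 + 44.600976*u - 25.412184)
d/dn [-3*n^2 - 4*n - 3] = -6*n - 4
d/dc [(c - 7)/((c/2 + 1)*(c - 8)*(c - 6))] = 2*(-2*c^3 + 33*c^2 - 168*c + 236)/(c^6 - 24*c^5 + 184*c^4 - 288*c^3 - 1904*c^2 + 3840*c + 9216)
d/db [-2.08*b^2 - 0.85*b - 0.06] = -4.16*b - 0.85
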